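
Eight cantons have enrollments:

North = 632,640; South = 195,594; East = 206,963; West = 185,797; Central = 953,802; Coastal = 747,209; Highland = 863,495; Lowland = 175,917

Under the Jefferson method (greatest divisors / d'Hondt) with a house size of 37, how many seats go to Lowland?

Standard divisor 3961417/37 ≈ 107065.324; standard quotas: North 5.909, South 1.827, East 1.933, West 1.735, Central 8.909, Coastal 6.979, Highland 8.065, Lowland 1.643.
Rounding down gives 5, 1, 1, 1, 8, 6, 8, 1 = 31 seats, so the divisor must be adjusted.
With modified divisor 95700: modified quotas North 6.611, South 2.044, East 2.163, West 1.941, Central 9.967, Coastal 7.808, Highland 9.023, Lowland 1.838.
Rounding down: North 6, South 2, East 2, West 1, Central 9, Coastal 7, Highland 9, Lowland 1 (total 37).
Lowland receives 1.

1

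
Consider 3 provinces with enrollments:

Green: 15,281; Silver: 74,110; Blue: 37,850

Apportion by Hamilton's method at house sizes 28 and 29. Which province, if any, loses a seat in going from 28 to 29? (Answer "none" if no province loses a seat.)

Green

At 28 seats: Green 4, Silver 16, Blue 8.
At 29 seats: Green 3, Silver 17, Blue 9.
Green drops from 4 to 3.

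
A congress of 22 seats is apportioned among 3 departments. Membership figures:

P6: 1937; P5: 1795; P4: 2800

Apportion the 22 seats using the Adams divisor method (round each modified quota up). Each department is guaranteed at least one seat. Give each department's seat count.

P6 7; P5 6; P4 9

Standard divisor 6532/22 ≈ 296.909; standard quotas: P6 6.524, P5 6.046, P4 9.430.
Rounding up gives 7, 7, 10 = 24 seats, so the divisor must be adjusted.
With modified divisor 320: modified quotas P6 6.053, P5 5.609, P4 8.750.
Rounding up: P6 7, P5 6, P4 9 (total 22).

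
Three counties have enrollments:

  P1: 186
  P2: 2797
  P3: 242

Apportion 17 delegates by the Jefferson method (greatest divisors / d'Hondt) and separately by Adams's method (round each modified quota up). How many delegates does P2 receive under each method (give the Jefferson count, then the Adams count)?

15 and 14

Jefferson: P1 1, P2 15, P3 1.
Adams: P1 1, P2 14, P3 2.
P2 gets 15 under Jefferson and 14 under Adams.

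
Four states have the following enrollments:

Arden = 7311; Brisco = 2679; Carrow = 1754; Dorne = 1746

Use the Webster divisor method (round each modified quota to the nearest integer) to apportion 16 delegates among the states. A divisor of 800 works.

With modified divisor 800: modified quotas Arden 9.139, Brisco 3.349, Carrow 2.192, Dorne 2.183.
Rounding to the nearest integer: Arden 9, Brisco 3, Carrow 2, Dorne 2 (total 16).

Arden 9, Brisco 3, Carrow 2, Dorne 2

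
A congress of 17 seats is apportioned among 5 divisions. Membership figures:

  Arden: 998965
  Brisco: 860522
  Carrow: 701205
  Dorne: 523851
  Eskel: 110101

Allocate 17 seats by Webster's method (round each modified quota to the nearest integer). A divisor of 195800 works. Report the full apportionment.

With modified divisor 195800: modified quotas Arden 5.102, Brisco 4.395, Carrow 3.581, Dorne 2.675, Eskel 0.562.
Rounding to the nearest integer: Arden 5, Brisco 4, Carrow 4, Dorne 3, Eskel 1 (total 17).

Arden=5, Brisco=4, Carrow=4, Dorne=3, Eskel=1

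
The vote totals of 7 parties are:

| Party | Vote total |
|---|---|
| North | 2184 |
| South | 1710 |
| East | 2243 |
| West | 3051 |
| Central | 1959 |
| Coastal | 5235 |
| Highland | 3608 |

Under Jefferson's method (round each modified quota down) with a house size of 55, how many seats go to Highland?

Standard divisor 19990/55 ≈ 363.455; standard quotas: North 6.009, South 4.705, East 6.171, West 8.394, Central 5.390, Coastal 14.403, Highland 9.927.
Rounding down gives 6, 4, 6, 8, 5, 14, 9 = 52 seats, so the divisor must be adjusted.
With modified divisor 340: modified quotas North 6.424, South 5.029, East 6.597, West 8.974, Central 5.762, Coastal 15.397, Highland 10.612.
Rounding down: North 6, South 5, East 6, West 8, Central 5, Coastal 15, Highland 10 (total 55).
Highland receives 10.

10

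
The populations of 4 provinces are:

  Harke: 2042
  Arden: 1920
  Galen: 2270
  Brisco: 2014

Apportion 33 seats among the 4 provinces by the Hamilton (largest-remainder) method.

Standard divisor: 8246 ÷ 33 ≈ 249.879.
Standard quotas: Harke 8.172, Arden 7.684, Galen 9.084, Brisco 8.060.
Lower quotas: Harke 8, Arden 7, Galen 9, Brisco 8 (sum 32, leaving 1 seat).
Remainders in descending order: Arden 0.684, Harke 0.172, Galen 0.084, Brisco 0.060.
The surplus seat goes to Arden.

Harke=8; Arden=8; Galen=9; Brisco=8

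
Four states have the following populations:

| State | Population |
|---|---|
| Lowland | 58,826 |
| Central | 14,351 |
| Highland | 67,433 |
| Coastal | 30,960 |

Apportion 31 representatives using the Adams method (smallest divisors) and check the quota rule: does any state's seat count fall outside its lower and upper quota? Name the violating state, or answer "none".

Standard quotas: Lowland 10.629, Central 2.593, Highland 12.184, Coastal 5.594.
Adams allocation: Lowland 10, Central 3, Highland 12, Coastal 6.
Every allocation lies between the lower and upper quota.

none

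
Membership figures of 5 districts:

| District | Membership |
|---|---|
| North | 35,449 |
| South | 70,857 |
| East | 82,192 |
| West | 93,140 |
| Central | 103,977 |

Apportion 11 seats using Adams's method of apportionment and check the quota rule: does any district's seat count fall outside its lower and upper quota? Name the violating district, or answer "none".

none

Standard quotas: North 1.011, South 2.021, East 2.345, West 2.657, Central 2.966.
Adams allocation: North 1, South 2, East 2, West 3, Central 3.
Every allocation lies between the lower and upper quota.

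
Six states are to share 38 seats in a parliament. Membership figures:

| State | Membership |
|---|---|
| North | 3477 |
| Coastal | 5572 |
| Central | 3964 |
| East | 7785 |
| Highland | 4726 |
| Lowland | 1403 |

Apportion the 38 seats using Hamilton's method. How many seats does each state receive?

Standard divisor: 26927 ÷ 38 ≈ 708.605.
Standard quotas: North 4.9068, Coastal 7.8633, Central 5.5941, East 10.9864, Highland 6.6694, Lowland 1.9799.
Lower quotas: North 4, Coastal 7, Central 5, East 10, Highland 6, Lowland 1 (sum 33, leaving 5 seats).
Remainders in descending order: East 0.9864, Lowland 0.9799, North 0.9068, Coastal 0.8633, Highland 0.6694, Central 0.5941.
Largest remainders: East, Lowland, North, Coastal, Highland receive the extra seats.

North: 5, Coastal: 8, Central: 5, East: 11, Highland: 7, Lowland: 2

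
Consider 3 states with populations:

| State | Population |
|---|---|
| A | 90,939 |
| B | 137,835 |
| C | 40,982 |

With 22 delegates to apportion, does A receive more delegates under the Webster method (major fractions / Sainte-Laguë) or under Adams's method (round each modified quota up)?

Webster

Webster: A 8, B 11, C 3.
Adams: A 7, B 11, C 4.
A gets 8 under Webster and 7 under Adams.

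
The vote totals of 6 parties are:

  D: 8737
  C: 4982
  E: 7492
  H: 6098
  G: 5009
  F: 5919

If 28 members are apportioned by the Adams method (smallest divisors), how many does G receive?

Standard divisor 38237/28 ≈ 1365.607; standard quotas: D 6.398, C 3.648, E 5.486, H 4.465, G 3.668, F 4.334.
Rounding up gives 7, 4, 6, 5, 4, 5 = 31 seats, so the divisor must be adjusted.
With modified divisor 1510: modified quotas D 5.786, C 3.299, E 4.962, H 4.038, G 3.317, F 3.920.
Rounding up: D 6, C 4, E 5, H 5, G 4, F 4 (total 28).
G receives 4.

4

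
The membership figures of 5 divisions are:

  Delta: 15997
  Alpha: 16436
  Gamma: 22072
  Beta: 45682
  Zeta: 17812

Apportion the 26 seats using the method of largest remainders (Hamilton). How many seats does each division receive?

Delta 3, Alpha 4, Gamma 5, Beta 10, Zeta 4

Standard divisor: 117999 ÷ 26 ≈ 4538.423.
Standard quotas: Delta 3.5248, Alpha 3.6215, Gamma 4.8634, Beta 10.0656, Zeta 3.9247.
Lower quotas: Delta 3, Alpha 3, Gamma 4, Beta 10, Zeta 3 (sum 23, leaving 3 seats).
Remainders in descending order: Zeta 0.9247, Gamma 0.8634, Alpha 0.6215, Delta 0.5248, Beta 0.0656.
The surplus seats go to Zeta, Gamma, Alpha.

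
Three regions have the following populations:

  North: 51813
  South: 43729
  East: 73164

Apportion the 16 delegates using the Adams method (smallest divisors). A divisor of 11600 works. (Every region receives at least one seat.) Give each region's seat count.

With modified divisor 11600: modified quotas North 4.467, South 3.770, East 6.307.
Rounding up: North 5, South 4, East 7 (total 16).

North 5; South 4; East 7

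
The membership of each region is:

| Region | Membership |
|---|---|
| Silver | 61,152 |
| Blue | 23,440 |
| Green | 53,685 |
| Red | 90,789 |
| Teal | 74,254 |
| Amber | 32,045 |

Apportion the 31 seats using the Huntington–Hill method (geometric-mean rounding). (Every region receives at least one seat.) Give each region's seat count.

With divisor 10932: modified quotas Silver 5.594, Blue 2.144, Green 4.911, Red 8.305, Teal 6.792, Amber 2.931.
Geometric-mean thresholds: Silver √(5·6)=5.477, Blue √(2·3)=2.449, Green √(4·5)=4.472, Red √(8·9)=8.485, Teal √(6·7)=6.481, Amber √(2·3)=2.449.
Each quota rounded against its threshold gives Silver 6, Blue 2, Green 5, Red 8, Teal 7, Amber 3 (total 31).

Silver 6, Blue 2, Green 5, Red 8, Teal 7, Amber 3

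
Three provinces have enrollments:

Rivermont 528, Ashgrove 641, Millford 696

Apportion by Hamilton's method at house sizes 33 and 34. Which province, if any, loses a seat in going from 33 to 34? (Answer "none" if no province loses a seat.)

At 33 seats: Rivermont 10, Ashgrove 11, Millford 12.
At 34 seats: Rivermont 9, Ashgrove 12, Millford 13.
Rivermont drops from 10 to 9.

Rivermont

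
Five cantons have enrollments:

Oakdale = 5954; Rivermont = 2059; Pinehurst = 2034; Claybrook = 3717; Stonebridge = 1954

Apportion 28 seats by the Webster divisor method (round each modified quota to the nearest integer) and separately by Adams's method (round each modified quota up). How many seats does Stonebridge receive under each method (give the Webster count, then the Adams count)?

Webster: Oakdale 10, Rivermont 4, Pinehurst 4, Claybrook 7, Stonebridge 3.
Adams: Oakdale 10, Rivermont 4, Pinehurst 4, Claybrook 6, Stonebridge 4.
Stonebridge gets 3 under Webster and 4 under Adams.

3 and 4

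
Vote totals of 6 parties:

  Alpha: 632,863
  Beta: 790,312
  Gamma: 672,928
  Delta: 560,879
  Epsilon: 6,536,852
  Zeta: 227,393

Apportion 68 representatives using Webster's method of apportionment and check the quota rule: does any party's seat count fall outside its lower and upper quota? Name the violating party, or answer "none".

Standard quotas: Alpha 4.568, Beta 5.704, Gamma 4.857, Delta 4.048, Epsilon 47.181, Zeta 1.641.
Webster allocation: Alpha 5, Beta 6, Gamma 5, Delta 4, Epsilon 46, Zeta 2.
Epsilon has quota 47.181 (lower 47, upper 48) but receives 46 — outside the quota interval.

Epsilon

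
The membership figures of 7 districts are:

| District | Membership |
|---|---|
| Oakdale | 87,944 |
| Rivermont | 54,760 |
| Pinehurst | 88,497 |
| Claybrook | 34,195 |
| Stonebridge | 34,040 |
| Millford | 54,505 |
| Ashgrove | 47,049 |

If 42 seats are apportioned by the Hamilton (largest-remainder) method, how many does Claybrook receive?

4

Standard divisor: 400990 ÷ 42 ≈ 9547.381.
Standard quotas: Oakdale 9.2113, Rivermont 5.7356, Pinehurst 9.2692, Claybrook 3.5816, Stonebridge 3.5654, Millford 5.7089, Ashgrove 4.9279.
Lower quotas: Oakdale 9, Rivermont 5, Pinehurst 9, Claybrook 3, Stonebridge 3, Millford 5, Ashgrove 4 (sum 38, leaving 4 seats).
Remainders in descending order: Ashgrove 0.9279, Rivermont 0.7356, Millford 0.7089, Claybrook 0.5816, Stonebridge 0.5654, Pinehurst 0.2692, Oakdale 0.2113.
The surplus seats go to Ashgrove, Rivermont, Millford, Claybrook.
Claybrook receives 4.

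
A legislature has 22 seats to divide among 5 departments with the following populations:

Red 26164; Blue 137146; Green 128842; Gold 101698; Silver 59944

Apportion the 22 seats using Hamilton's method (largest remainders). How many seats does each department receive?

Standard divisor: 453794 ÷ 22 = 20627.
Standard quotas: Red 1.2684, Blue 6.6489, Green 6.2463, Gold 4.9303, Silver 2.9061.
Lower quotas: Red 1, Blue 6, Green 6, Gold 4, Silver 2 (sum 19, leaving 3 seats).
Remainders in descending order: Gold 0.9303, Silver 0.9061, Blue 0.6489, Red 0.2684, Green 0.2463.
The surplus seats go to Gold, Silver, Blue.

Red 1; Blue 7; Green 6; Gold 5; Silver 3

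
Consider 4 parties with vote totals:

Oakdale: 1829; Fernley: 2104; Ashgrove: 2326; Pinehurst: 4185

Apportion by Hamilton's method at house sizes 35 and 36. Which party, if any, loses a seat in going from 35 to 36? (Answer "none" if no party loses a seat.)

none

At 35 seats: Oakdale 6, Fernley 7, Ashgrove 8, Pinehurst 14.
At 36 seats: Oakdale 6, Fernley 7, Ashgrove 8, Pinehurst 15.
No party's allocation decreased.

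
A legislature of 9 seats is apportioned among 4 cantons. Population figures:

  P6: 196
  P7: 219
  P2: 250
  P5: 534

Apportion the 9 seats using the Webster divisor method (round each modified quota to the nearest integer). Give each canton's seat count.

P6 1, P7 2, P2 2, P5 4

Standard divisor 1199/9 ≈ 133.222; standard quotas: P6 1.471, P7 1.644, P2 1.877, P5 4.008.
Rounding to the nearest integer gives P6 1, P7 2, P2 2, P5 4 — total 9, matching the house size, so no adjustment is needed.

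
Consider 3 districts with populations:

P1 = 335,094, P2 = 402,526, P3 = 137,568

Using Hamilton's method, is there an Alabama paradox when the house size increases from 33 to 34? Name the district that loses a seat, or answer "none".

At 33 seats: P1 13, P2 15, P3 5.
At 34 seats: P1 13, P2 16, P3 5.
No district's allocation decreased.

none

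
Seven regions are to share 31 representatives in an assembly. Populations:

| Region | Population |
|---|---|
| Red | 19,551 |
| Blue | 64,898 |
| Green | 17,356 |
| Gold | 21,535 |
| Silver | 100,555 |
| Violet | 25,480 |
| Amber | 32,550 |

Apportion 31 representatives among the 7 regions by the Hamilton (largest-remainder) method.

Red: 2; Blue: 7; Green: 2; Gold: 2; Silver: 11; Violet: 3; Amber: 4

The standard divisor is 281925/31 ≈ 9094.355.
Standard quotas: Red 2.1498, Blue 7.1361, Green 1.9084, Gold 2.3680, Silver 11.0569, Violet 2.8017, Amber 3.5791.
Lower quotas: Red 2, Blue 7, Green 1, Gold 2, Silver 11, Violet 2, Amber 3 (sum 28, leaving 3 seats).
Remainders in descending order: Green 0.9084, Violet 0.8017, Amber 0.5791, Gold 0.3680, Red 0.1498, Blue 0.1361, Silver 0.0569.
Largest remainders: Green, Violet, Amber receive the extra seats.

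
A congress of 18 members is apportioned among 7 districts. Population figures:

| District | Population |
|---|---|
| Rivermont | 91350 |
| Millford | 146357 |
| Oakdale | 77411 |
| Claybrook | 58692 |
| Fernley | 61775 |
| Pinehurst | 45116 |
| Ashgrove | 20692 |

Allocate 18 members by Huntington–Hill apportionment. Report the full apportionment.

Rivermont 3, Millford 5, Oakdale 3, Claybrook 2, Fernley 2, Pinehurst 2, Ashgrove 1

With divisor 29162: modified quotas Rivermont 3.133, Millford 5.019, Oakdale 2.655, Claybrook 2.013, Fernley 2.118, Pinehurst 1.547, Ashgrove 0.710.
Geometric-mean thresholds: Rivermont √(3·4)=3.464, Millford √(5·6)=5.477, Oakdale √(2·3)=2.449, Claybrook √(2·3)=2.449, Fernley √(2·3)=2.449, Pinehurst √(1·2)=1.414, Ashgrove (min 1).
Each quota rounded against its threshold gives Rivermont 3, Millford 5, Oakdale 3, Claybrook 2, Fernley 2, Pinehurst 2, Ashgrove 1 (total 18).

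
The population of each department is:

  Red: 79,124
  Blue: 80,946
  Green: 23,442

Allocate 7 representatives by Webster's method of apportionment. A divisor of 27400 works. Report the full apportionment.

With modified divisor 27400: modified quotas Red 2.888, Blue 2.954, Green 0.856.
Rounding to the nearest integer: Red 3, Blue 3, Green 1 (total 7).

Red 3, Blue 3, Green 1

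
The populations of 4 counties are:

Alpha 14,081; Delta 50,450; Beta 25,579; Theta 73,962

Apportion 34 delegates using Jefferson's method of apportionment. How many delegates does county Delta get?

Standard divisor 164072/34 ≈ 4825.647; standard quotas: Alpha 2.918, Delta 10.455, Beta 5.301, Theta 15.327.
Rounding down gives 2, 10, 5, 15 = 32 seats, so the divisor must be adjusted.
With modified divisor 4600: modified quotas Alpha 3.061, Delta 10.967, Beta 5.561, Theta 16.079.
Rounding down: Alpha 3, Delta 10, Beta 5, Theta 16 (total 34).
Delta receives 10.

10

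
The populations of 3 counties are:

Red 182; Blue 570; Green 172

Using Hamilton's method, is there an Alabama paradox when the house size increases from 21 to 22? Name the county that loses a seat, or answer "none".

At 21 seats: Red 4, Blue 13, Green 4.
At 22 seats: Red 4, Blue 14, Green 4.
No county's allocation decreased.

none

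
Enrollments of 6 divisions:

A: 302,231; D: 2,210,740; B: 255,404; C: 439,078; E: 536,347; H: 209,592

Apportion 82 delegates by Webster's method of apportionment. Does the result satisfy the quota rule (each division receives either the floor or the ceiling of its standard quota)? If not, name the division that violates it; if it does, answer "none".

Standard quotas: A 6.269, D 45.854, B 5.298, C 9.107, E 11.125, H 4.347.
Webster allocation: A 6, D 47, B 5, C 9, E 11, H 4.
D has quota 45.854 (lower 45, upper 46) but receives 47 — outside the quota interval.

D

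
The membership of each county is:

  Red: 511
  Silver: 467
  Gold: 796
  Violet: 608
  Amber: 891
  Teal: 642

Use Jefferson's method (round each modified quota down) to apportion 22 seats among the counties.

Red: 3, Silver: 2, Gold: 5, Violet: 3, Amber: 5, Teal: 4

Standard divisor 3915/22 ≈ 177.955; standard quotas: Red 2.872, Silver 2.624, Gold 4.473, Violet 3.417, Amber 5.007, Teal 3.608.
Rounding down gives 2, 2, 4, 3, 5, 3 = 19 seats, so the divisor must be adjusted.
With modified divisor 157: modified quotas Red 3.255, Silver 2.975, Gold 5.070, Violet 3.873, Amber 5.675, Teal 4.089.
Rounding down: Red 3, Silver 2, Gold 5, Violet 3, Amber 5, Teal 4 (total 22).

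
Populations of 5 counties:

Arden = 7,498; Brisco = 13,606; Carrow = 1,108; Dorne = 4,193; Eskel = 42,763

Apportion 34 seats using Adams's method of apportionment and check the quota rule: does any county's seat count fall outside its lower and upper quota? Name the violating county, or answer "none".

Standard quotas: Arden 3.686, Brisco 6.688, Carrow 0.545, Dorne 2.061, Eskel 21.020.
Adams allocation: Arden 4, Brisco 7, Carrow 1, Dorne 2, Eskel 20.
Eskel has quota 21.020 (lower 21, upper 22) but receives 20 — outside the quota interval.

Eskel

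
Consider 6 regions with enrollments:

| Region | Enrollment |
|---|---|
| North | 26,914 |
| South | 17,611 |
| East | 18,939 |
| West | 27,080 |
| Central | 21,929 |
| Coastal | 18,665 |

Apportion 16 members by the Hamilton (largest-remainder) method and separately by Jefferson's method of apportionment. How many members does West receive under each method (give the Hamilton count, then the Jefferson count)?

Hamilton: North 3, South 2, East 3, West 3, Central 3, Coastal 2.
Jefferson: North 3, South 2, East 2, West 4, Central 3, Coastal 2.
West gets 3 under Hamilton and 4 under Jefferson.

3 and 4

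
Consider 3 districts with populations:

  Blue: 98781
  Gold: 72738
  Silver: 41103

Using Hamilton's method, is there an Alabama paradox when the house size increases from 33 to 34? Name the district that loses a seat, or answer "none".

Silver

At 33 seats: Blue 15, Gold 11, Silver 7.
At 34 seats: Blue 16, Gold 12, Silver 6.
Silver drops from 7 to 6.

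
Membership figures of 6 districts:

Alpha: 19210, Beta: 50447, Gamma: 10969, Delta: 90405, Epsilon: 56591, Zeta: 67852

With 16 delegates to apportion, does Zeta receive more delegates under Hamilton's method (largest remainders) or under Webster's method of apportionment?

Hamilton: Alpha 1, Beta 3, Gamma 0, Delta 5, Epsilon 3, Zeta 4.
Webster: Alpha 1, Beta 3, Gamma 1, Delta 5, Epsilon 3, Zeta 3.
Zeta gets 4 under Hamilton and 3 under Webster.

Hamilton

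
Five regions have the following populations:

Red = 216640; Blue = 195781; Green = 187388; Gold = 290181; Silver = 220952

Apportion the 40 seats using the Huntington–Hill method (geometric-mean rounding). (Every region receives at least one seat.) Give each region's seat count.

With divisor 28291: modified quotas Red 7.658, Blue 6.920, Green 6.624, Gold 10.257, Silver 7.810.
Geometric-mean thresholds: Red √(7·8)=7.483, Blue √(6·7)=6.481, Green √(6·7)=6.481, Gold √(10·11)=10.488, Silver √(7·8)=7.483.
Each quota rounded against its threshold gives Red 8, Blue 7, Green 7, Gold 10, Silver 8 (total 40).

Red: 8, Blue: 7, Green: 7, Gold: 10, Silver: 8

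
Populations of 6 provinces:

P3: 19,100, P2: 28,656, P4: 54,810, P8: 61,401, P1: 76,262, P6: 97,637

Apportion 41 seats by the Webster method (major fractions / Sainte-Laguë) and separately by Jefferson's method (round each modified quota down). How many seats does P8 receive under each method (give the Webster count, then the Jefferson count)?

Webster: P3 2, P2 4, P4 7, P8 7, P1 9, P6 12.
Jefferson: P3 2, P2 3, P4 7, P8 8, P1 9, P6 12.
P8 gets 7 under Webster and 8 under Jefferson.

7 and 8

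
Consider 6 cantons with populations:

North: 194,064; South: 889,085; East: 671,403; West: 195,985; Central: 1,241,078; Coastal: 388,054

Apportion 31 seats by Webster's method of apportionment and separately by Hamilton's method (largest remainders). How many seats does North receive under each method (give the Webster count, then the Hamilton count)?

2 and 1

Webster: North 2, South 8, East 6, West 2, Central 10, Coastal 3.
Hamilton: North 1, South 8, East 6, West 2, Central 11, Coastal 3.
North gets 2 under Webster and 1 under Hamilton.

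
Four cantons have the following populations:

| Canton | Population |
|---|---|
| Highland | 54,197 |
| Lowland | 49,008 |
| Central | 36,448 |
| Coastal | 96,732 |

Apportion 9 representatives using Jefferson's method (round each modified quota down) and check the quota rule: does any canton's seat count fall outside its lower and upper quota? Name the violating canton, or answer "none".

none

Standard quotas: Highland 2.063, Lowland 1.866, Central 1.388, Coastal 3.683.
Jefferson allocation: Highland 2, Lowland 2, Central 1, Coastal 4.
Every allocation lies between the lower and upper quota.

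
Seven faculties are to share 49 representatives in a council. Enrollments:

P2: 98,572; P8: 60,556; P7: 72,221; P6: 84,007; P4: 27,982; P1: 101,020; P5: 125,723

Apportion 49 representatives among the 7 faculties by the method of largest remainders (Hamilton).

The standard divisor is 570081/49 ≈ 11634.306.
Standard quotas: P2 8.4725, P8 5.2050, P7 6.2076, P6 7.2206, P4 2.4051, P1 8.6829, P5 10.8062.
Lower quotas: P2 8, P8 5, P7 6, P6 7, P4 2, P1 8, P5 10 (sum 46, leaving 3 seats).
Remainders in descending order: P5 0.8062, P1 0.6829, P2 0.4725, P4 0.4051, P6 0.2206, P7 0.2076, P8 0.2050.
Largest remainders: P5, P1, P2 receive the extra seats.

P2=9, P8=5, P7=6, P6=7, P4=2, P1=9, P5=11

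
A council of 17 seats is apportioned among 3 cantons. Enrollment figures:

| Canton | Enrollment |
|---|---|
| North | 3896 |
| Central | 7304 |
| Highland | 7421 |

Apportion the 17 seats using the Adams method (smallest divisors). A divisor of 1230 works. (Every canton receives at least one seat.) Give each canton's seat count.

North 4, Central 6, Highland 7

With modified divisor 1230: modified quotas North 3.167, Central 5.938, Highland 6.033.
Rounding up: North 4, Central 6, Highland 7 (total 17).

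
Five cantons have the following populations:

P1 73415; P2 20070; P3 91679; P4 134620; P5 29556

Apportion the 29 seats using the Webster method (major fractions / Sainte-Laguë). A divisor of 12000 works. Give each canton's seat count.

P1: 6; P2: 2; P3: 8; P4: 11; P5: 2

With modified divisor 12000: modified quotas P1 6.118, P2 1.673, P3 7.640, P4 11.218, P5 2.463.
Rounding to the nearest integer: P1 6, P2 2, P3 8, P4 11, P5 2 (total 29).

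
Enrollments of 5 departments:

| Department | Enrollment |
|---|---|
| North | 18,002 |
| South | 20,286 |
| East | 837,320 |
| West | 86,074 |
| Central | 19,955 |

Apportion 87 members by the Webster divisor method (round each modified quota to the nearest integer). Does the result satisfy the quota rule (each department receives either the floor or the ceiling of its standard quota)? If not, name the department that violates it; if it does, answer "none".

Standard quotas: North 1.595, South 1.798, East 74.210, West 7.629, Central 1.769.
Webster allocation: North 2, South 2, East 73, West 8, Central 2.
East has quota 74.210 (lower 74, upper 75) but receives 73 — outside the quota interval.

East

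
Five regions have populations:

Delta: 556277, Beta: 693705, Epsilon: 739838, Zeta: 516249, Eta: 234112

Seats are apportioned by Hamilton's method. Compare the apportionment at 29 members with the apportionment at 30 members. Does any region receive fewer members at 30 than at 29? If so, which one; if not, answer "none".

At 29 seats: Delta 6, Beta 7, Epsilon 8, Zeta 5, Eta 3.
At 30 seats: Delta 6, Beta 8, Epsilon 8, Zeta 6, Eta 2.
Eta drops from 3 to 2.

Eta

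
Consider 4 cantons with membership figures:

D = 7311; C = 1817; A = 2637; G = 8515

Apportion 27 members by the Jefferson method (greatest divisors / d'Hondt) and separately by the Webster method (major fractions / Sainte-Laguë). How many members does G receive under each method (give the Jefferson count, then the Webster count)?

Jefferson: D 10, C 2, A 3, G 12.
Webster: D 10, C 2, A 4, G 11.
G gets 12 under Jefferson and 11 under Webster.

12 and 11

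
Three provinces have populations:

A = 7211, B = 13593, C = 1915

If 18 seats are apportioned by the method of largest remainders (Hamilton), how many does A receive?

The standard divisor is 22719/18 ≈ 1262.167.
Standard quotas: A 5.7132, B 10.7696, C 1.5172.
Lower quotas: A 5, B 10, C 1 (sum 16, leaving 2 seats).
Remainders in descending order: B 0.7696, A 0.7132, C 0.5172.
The surplus seats go to B, A.
A receives 6.

6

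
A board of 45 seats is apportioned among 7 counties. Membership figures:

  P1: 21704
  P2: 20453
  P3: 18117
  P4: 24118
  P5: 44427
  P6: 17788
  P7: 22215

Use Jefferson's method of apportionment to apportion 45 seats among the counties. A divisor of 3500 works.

P1 6, P2 5, P3 5, P4 6, P5 12, P6 5, P7 6

With modified divisor 3500: modified quotas P1 6.201, P2 5.844, P3 5.176, P4 6.891, P5 12.693, P6 5.082, P7 6.347.
Rounding down: P1 6, P2 5, P3 5, P4 6, P5 12, P6 5, P7 6 (total 45).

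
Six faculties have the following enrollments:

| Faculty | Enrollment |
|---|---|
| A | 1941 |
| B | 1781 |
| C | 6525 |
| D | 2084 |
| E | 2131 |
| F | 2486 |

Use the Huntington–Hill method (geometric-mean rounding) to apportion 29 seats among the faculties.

A 3, B 3, C 11, D 4, E 4, F 4

With divisor 585: modified quotas A 3.318, B 3.044, C 11.154, D 3.562, E 3.643, F 4.250.
Geometric-mean thresholds: A √(3·4)=3.464, B √(3·4)=3.464, C √(11·12)=11.489, D √(3·4)=3.464, E √(3·4)=3.464, F √(4·5)=4.472.
Each quota rounded against its threshold gives A 3, B 3, C 11, D 4, E 4, F 4 (total 29).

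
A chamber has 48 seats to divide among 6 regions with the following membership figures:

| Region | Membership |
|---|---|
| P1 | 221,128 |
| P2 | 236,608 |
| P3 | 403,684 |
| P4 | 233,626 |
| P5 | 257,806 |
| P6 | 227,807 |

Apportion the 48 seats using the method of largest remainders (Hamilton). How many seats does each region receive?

P1: 7; P2: 7; P3: 12; P4: 7; P5: 8; P6: 7

Standard divisor: 1580659 ÷ 48 ≈ 32930.396.
Standard quotas: P1 6.7150, P2 7.1851, P3 12.2587, P4 7.0945, P5 7.8288, P6 6.9178.
Lower quotas: P1 6, P2 7, P3 12, P4 7, P5 7, P6 6 (sum 45, leaving 3 seats).
Remainders in descending order: P6 0.9178, P5 0.8288, P1 0.7150, P3 0.2587, P2 0.1851, P4 0.0945.
The surplus seats go to P6, P5, P1.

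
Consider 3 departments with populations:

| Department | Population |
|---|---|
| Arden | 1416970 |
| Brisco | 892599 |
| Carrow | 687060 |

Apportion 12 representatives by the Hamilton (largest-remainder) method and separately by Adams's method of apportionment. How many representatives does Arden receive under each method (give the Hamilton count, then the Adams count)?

6 and 5

Hamilton: Arden 6, Brisco 3, Carrow 3.
Adams: Arden 5, Brisco 4, Carrow 3.
Arden gets 6 under Hamilton and 5 under Adams.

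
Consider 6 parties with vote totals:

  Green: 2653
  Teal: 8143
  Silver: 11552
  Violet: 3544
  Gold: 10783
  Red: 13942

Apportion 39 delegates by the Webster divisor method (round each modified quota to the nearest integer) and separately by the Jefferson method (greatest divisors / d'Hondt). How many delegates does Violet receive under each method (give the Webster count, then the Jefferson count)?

Webster: Green 2, Teal 6, Silver 9, Violet 3, Gold 8, Red 11.
Jefferson: Green 2, Teal 6, Silver 9, Violet 2, Gold 9, Red 11.
Violet gets 3 under Webster and 2 under Jefferson.

3 and 2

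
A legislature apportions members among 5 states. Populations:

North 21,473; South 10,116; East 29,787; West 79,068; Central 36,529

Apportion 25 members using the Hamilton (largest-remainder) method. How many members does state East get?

4

The standard divisor is 176973/25 ≈ 7078.92.
Standard quotas: North 3.0334, South 1.4290, East 4.2078, West 11.1695, Central 5.1603.
Lower quotas: North 3, South 1, East 4, West 11, Central 5 (sum 24, leaving 1 seat).
Remainders in descending order: South 0.4290, East 0.2078, West 0.1695, Central 0.1603, North 0.0334.
Largest remainder: South receives the extra seat.
East receives 4.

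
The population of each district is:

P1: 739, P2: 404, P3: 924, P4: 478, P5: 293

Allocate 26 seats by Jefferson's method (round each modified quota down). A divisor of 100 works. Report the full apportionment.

P1: 7, P2: 4, P3: 9, P4: 4, P5: 2

With modified divisor 100: modified quotas P1 7.390, P2 4.040, P3 9.240, P4 4.780, P5 2.930.
Rounding down: P1 7, P2 4, P3 9, P4 4, P5 2 (total 26).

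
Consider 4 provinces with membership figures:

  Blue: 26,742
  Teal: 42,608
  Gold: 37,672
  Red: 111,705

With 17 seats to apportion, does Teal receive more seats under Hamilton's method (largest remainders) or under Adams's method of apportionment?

Adams

Hamilton: Blue 2, Teal 3, Gold 3, Red 9.
Adams: Blue 2, Teal 4, Gold 3, Red 8.
Teal gets 3 under Hamilton and 4 under Adams.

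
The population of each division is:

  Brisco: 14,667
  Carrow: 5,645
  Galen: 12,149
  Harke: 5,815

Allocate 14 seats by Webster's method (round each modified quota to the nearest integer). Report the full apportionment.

Standard divisor 38276/14 ≈ 2734; standard quotas: Brisco 5.365, Carrow 2.065, Galen 4.444, Harke 2.127.
Rounding to the nearest integer gives 5, 2, 4, 2 = 13 seats, so the divisor must be adjusted.
With modified divisor 2680: modified quotas Brisco 5.473, Carrow 2.106, Galen 4.533, Harke 2.170.
Rounding to the nearest integer: Brisco 5, Carrow 2, Galen 5, Harke 2 (total 14).

Brisco 5; Carrow 2; Galen 5; Harke 2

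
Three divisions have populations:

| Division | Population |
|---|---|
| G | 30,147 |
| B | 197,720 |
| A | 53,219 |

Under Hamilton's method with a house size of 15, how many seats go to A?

3

The standard divisor is 281086/15 ≈ 18739.067.
Standard quotas: G 1.6088, B 10.5512, A 2.8400.
Lower quotas: G 1, B 10, A 2 (sum 13, leaving 2 seats).
Remainders in descending order: A 0.8400, G 0.6088, B 0.5512.
Largest remainders: A, G receive the extra seats.
A receives 3.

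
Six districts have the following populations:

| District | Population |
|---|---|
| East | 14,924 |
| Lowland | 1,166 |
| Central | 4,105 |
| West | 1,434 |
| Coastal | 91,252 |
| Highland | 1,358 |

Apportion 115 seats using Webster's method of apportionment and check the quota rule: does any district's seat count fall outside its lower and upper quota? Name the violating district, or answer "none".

Coastal

Standard quotas: East 15.023, Lowland 1.174, Central 4.132, West 1.444, Coastal 91.860, Highland 1.367.
Webster allocation: East 15, Lowland 1, Central 4, West 1, Coastal 93, Highland 1.
Coastal has quota 91.860 (lower 91, upper 92) but receives 93 — outside the quota interval.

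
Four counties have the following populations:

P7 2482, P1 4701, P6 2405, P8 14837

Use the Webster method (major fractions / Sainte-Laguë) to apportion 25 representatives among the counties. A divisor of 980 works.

P7 3, P1 5, P6 2, P8 15

With modified divisor 980: modified quotas P7 2.533, P1 4.797, P6 2.454, P8 15.140.
Rounding to the nearest integer: P7 3, P1 5, P6 2, P8 15 (total 25).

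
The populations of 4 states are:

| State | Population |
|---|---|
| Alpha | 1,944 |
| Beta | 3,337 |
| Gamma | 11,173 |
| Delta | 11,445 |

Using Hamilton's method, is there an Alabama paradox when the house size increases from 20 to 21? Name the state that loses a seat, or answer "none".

Alpha

At 20 seats: Alpha 2, Beta 2, Gamma 8, Delta 8.
At 21 seats: Alpha 1, Beta 3, Gamma 8, Delta 9.
Alpha drops from 2 to 1.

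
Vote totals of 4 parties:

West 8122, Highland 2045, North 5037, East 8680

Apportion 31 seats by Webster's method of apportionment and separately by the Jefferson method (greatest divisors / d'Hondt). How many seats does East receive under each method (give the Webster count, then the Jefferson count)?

Webster: West 10, Highland 3, North 7, East 11.
Jefferson: West 11, Highland 2, North 6, East 12.
East gets 11 under Webster and 12 under Jefferson.

11 and 12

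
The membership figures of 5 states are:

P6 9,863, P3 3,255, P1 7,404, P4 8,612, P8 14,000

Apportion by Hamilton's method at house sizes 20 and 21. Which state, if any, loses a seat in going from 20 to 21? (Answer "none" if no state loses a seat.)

P3

At 20 seats: P6 5, P3 2, P1 3, P4 4, P8 6.
At 21 seats: P6 5, P3 1, P1 4, P4 4, P8 7.
P3 drops from 2 to 1.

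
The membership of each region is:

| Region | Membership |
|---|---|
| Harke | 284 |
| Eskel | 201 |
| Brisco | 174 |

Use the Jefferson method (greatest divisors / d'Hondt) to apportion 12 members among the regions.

Standard divisor 659/12 ≈ 54.917; standard quotas: Harke 5.171, Eskel 3.660, Brisco 3.168.
Rounding down gives 5, 3, 3 = 11 seats, so the divisor must be adjusted.
With modified divisor 49: modified quotas Harke 5.796, Eskel 4.102, Brisco 3.551.
Rounding down: Harke 5, Eskel 4, Brisco 3 (total 12).

Harke 5; Eskel 4; Brisco 3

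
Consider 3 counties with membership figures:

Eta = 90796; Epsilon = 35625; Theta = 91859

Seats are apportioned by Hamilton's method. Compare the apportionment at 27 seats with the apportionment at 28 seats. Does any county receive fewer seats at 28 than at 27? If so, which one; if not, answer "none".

At 27 seats: Eta 11, Epsilon 5, Theta 11.
At 28 seats: Eta 12, Epsilon 4, Theta 12.
Epsilon drops from 5 to 4.

Epsilon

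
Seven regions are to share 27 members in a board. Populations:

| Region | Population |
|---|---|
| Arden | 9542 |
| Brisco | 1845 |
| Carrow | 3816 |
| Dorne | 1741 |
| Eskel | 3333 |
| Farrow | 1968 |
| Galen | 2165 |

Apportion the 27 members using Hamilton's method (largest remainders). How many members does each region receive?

Arden: 11, Brisco: 2, Carrow: 4, Dorne: 2, Eskel: 4, Farrow: 2, Galen: 2

The standard divisor is 24410/27 ≈ 904.074.
Standard quotas: Arden 10.5544, Brisco 2.0408, Carrow 4.2209, Dorne 1.9257, Eskel 3.6866, Farrow 2.1768, Galen 2.3947.
Lower quotas: Arden 10, Brisco 2, Carrow 4, Dorne 1, Eskel 3, Farrow 2, Galen 2 (sum 24, leaving 3 seats).
Remainders in descending order: Dorne 0.9257, Eskel 0.6866, Arden 0.5544, Galen 0.3947, Carrow 0.2209, Farrow 0.1768, Brisco 0.0408.
The surplus seats go to Dorne, Eskel, Arden.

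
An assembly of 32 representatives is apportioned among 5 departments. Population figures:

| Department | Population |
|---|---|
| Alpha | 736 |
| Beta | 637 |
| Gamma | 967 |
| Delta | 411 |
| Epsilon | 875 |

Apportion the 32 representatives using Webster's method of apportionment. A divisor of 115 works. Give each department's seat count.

With modified divisor 115: modified quotas Alpha 6.400, Beta 5.539, Gamma 8.409, Delta 3.574, Epsilon 7.609.
Rounding to the nearest integer: Alpha 6, Beta 6, Gamma 8, Delta 4, Epsilon 8 (total 32).

Alpha=6; Beta=6; Gamma=8; Delta=4; Epsilon=8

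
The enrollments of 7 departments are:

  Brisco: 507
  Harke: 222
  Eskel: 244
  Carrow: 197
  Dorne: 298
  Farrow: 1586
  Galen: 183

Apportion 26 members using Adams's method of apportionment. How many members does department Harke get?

2

Standard divisor 3237/26 ≈ 124.5; standard quotas: Brisco 4.072, Harke 1.783, Eskel 1.960, Carrow 1.582, Dorne 2.394, Farrow 12.739, Galen 1.470.
Rounding up gives 5, 2, 2, 2, 3, 13, 2 = 29 seats, so the divisor must be adjusted.
With modified divisor 147: modified quotas Brisco 3.449, Harke 1.510, Eskel 1.660, Carrow 1.340, Dorne 2.027, Farrow 10.789, Galen 1.245.
Rounding up: Brisco 4, Harke 2, Eskel 2, Carrow 2, Dorne 3, Farrow 11, Galen 2 (total 26).
Harke receives 2.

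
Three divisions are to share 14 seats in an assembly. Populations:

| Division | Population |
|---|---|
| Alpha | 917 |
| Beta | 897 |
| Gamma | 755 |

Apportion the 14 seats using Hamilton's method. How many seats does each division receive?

Alpha=5, Beta=5, Gamma=4

Total 2569; standard divisor 2569/14 ≈ 183.5.
Standard quotas: Alpha 4.997, Beta 4.888, Gamma 4.114.
Lower quotas: Alpha 4, Beta 4, Gamma 4 (sum 12, leaving 2 seats).
Remainders in descending order: Alpha 0.997, Beta 0.888, Gamma 0.114.
The surplus seats go to Alpha, Beta.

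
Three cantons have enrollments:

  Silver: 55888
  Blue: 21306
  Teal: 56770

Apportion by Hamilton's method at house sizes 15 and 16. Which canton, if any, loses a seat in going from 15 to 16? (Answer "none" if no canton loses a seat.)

At 15 seats: Silver 6, Blue 3, Teal 6.
At 16 seats: Silver 7, Blue 2, Teal 7.
Blue drops from 3 to 2.

Blue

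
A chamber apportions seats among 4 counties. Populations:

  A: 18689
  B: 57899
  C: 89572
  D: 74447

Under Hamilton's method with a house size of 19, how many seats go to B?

Total 240607; standard divisor 240607/19 ≈ 12663.526.
Standard quotas: A 1.4758, B 4.5721, C 7.0732, D 5.8789.
Lower quotas: A 1, B 4, C 7, D 5 (sum 17, leaving 2 seats).
Remainders in descending order: D 0.8789, B 0.5721, A 0.4758, C 0.0732.
Largest remainders: D, B receive the extra seats.
B receives 5.

5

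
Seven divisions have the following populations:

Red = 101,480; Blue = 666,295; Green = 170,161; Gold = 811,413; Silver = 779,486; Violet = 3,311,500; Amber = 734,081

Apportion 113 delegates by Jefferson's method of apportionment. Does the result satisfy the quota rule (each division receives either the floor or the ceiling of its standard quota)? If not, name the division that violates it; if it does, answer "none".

Standard quotas: Red 1.744, Blue 11.452, Green 2.925, Gold 13.946, Silver 13.398, Violet 56.918, Amber 12.617.
Jefferson allocation: Red 1, Blue 11, Green 3, Gold 14, Silver 13, Violet 58, Amber 13.
Violet has quota 56.918 (lower 56, upper 57) but receives 58 — outside the quota interval.

Violet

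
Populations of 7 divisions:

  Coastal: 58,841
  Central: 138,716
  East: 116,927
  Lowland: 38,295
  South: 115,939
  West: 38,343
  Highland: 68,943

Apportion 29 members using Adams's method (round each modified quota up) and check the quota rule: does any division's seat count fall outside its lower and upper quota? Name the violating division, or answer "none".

none

Standard quotas: Coastal 2.962, Central 6.984, East 5.887, Lowland 1.928, South 5.837, West 1.930, Highland 3.471.
Adams allocation: Coastal 3, Central 7, East 6, Lowland 2, South 6, West 2, Highland 3.
Every allocation lies between the lower and upper quota.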